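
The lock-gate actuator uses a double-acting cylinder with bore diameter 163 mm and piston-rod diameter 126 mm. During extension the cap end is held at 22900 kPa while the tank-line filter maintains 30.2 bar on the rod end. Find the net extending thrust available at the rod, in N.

Cap-side area A_cap = π/4 × (163 mm)² = 20870 mm^2
Rod-side annular area A_ann = π/4 × (163² − 126²) = 8398 mm^2
Net thrust = P_cap·A_cap − P_rod·A_ann = 4.779e5 N − 25360 N

F ≈ 4.52e5 N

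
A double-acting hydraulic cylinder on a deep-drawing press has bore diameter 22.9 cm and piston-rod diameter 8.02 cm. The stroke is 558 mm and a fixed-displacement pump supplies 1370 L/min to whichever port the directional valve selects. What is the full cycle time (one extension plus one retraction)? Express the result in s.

Cap-side area A_cap = π/4 × (22.9 cm)² = 411.9 cm^2
Rod-side annular area A_ann = π/4 × (22.9² − 8.02²) = 361.4 cm^2
t_ext = A_cap·L/Q = 1.007 s
t_ret = A_ann·L/Q = 0.8831 s
t_cycle = t_ext + t_ret

t ≈ 1.89 s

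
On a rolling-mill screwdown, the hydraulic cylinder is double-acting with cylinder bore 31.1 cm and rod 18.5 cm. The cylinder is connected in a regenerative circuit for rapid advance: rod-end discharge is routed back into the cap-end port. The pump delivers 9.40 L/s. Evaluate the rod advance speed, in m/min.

v ≈ 21.0 m/min

In regeneration the rod-end outflow joins the pump flow into the cap end, so the net volume the pump must supply per unit advance equals the rod cross-section area.
Rod cross-section A_rod = π/4 × (18.5 cm)² = 268.8 cm^2
v = Q_pump / A_rod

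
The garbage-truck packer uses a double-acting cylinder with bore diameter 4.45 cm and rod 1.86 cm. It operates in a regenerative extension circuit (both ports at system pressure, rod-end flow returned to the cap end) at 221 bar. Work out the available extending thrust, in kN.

With equal pressure on both faces, forces on the annular region cancel; the net push is pressure × rod cross-section.
Rod cross-section A_rod = π/4 × (1.86 cm)² = 2.717 cm^2
F = P × A_rod

F ≈ 6.00 kN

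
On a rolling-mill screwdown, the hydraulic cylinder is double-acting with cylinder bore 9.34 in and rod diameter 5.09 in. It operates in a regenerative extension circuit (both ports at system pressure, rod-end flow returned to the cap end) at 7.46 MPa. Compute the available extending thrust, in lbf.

F ≈ 22000 lbf

With equal pressure on both faces, forces on the annular region cancel; the net push is pressure × rod cross-section.
Rod cross-section A_rod = π/4 × (5.09 in)² = 20.35 in^2
F = P × A_rod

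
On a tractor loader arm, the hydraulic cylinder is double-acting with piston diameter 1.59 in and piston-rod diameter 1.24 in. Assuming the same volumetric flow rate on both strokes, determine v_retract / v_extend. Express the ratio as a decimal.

Cap-side area A_cap = π/4 × (1.59 in)² = 1.986 in^2
Rod-side annular area A_ann = π/4 × (1.59² − 1.24²) = 0.7779 in^2
For equal Q, v ∝ 1/A, so v_ret/v_ext = A_cap/A_ann.

v_ret/v_ext ≈ 2.55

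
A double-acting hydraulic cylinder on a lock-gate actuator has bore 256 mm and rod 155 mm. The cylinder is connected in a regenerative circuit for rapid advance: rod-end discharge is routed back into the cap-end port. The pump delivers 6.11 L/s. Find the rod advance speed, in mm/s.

v ≈ 324 mm/s

In regeneration the rod-end outflow joins the pump flow into the cap end, so the net volume the pump must supply per unit advance equals the rod cross-section area.
Rod cross-section A_rod = π/4 × (155 mm)² = 18870 mm^2
v = Q_pump / A_rod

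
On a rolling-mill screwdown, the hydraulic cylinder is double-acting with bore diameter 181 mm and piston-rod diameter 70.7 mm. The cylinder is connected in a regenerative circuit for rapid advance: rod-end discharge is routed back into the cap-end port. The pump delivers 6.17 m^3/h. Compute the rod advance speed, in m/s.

v ≈ 0.437 m/s

In regeneration the rod-end outflow joins the pump flow into the cap end, so the net volume the pump must supply per unit advance equals the rod cross-section area.
Rod cross-section A_rod = π/4 × (70.7 mm)² = 3926 mm^2
v = Q_pump / A_rod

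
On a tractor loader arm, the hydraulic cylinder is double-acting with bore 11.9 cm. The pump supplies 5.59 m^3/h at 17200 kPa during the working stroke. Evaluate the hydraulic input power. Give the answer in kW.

W ≈ 26.7 kW

Hydraulic power = P × Q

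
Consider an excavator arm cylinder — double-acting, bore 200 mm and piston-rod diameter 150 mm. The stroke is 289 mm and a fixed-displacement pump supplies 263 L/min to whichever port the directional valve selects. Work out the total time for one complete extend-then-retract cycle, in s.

Cap-side area A_cap = π/4 × (200 mm)² = 31420 mm^2
Rod-side annular area A_ann = π/4 × (200² − 150²) = 13740 mm^2
t_ext = A_cap·L/Q = 2.071 s
t_ret = A_ann·L/Q = 0.9062 s
t_cycle = t_ext + t_ret

t ≈ 2.98 s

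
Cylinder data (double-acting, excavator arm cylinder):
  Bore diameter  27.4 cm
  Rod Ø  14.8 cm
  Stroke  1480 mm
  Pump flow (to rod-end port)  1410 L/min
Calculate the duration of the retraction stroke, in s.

t ≈ 2.63 s

Rod-side annular area A_ann = π/4 × (27.4² − 14.8²) = 417.6 cm^2
Swept volume V = A × L; t = V / Q = A·L / Q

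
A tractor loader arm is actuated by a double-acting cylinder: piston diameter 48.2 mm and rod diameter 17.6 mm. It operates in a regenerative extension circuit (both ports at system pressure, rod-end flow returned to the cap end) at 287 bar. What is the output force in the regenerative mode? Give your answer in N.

F ≈ 6980 N

With equal pressure on both faces, forces on the annular region cancel; the net push is pressure × rod cross-section.
Rod cross-section A_rod = π/4 × (17.6 mm)² = 243.3 mm^2
F = P × A_rod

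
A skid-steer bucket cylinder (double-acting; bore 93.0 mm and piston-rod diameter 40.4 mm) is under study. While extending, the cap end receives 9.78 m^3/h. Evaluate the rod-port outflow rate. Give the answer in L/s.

Cap-side area A_cap = π/4 × (93.0 mm)² = 6793 mm^2
Rod-side annular area A_ann = π/4 × (93.0² − 40.4²) = 5511 mm^2
Piston speed v = Q_in/A_cap; rod-end outflow Q_out = v × A_ann = Q_in × A_ann/A_cap.

Q_out ≈ 2.20 L/s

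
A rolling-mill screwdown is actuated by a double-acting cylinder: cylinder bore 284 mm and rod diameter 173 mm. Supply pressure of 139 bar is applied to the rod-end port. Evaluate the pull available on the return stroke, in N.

F ≈ 5.54e5 N

Rod-side annular area A_ann = π/4 × (284² − 173²) = 39840 mm^2
On retraction the pressure acts on the annular area (bore minus rod).
F = P × A_ann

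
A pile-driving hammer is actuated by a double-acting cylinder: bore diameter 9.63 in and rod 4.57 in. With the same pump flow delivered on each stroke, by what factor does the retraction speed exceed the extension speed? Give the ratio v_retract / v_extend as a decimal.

v_ret/v_ext ≈ 1.29

Cap-side area A_cap = π/4 × (9.63 in)² = 72.84 in^2
Rod-side annular area A_ann = π/4 × (9.63² − 4.57²) = 56.43 in^2
For equal Q, v ∝ 1/A, so v_ret/v_ext = A_cap/A_ann.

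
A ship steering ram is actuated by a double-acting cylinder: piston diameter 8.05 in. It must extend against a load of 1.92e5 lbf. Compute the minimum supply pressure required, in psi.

Cap-side area A_cap = π/4 × (8.05 in)² = 50.90 in^2
P = F / A = 1.92e5 lbf / A

P ≈ 3770 psi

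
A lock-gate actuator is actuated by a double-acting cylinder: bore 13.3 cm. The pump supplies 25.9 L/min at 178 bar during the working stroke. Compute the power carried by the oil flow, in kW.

Hydraulic power = P × Q

W ≈ 7.68 kW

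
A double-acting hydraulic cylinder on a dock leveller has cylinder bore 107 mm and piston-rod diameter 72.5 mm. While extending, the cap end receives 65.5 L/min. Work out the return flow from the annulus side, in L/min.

Cap-side area A_cap = π/4 × (107 mm)² = 8992 mm^2
Rod-side annular area A_ann = π/4 × (107² − 72.5²) = 4864 mm^2
Piston speed v = Q_in/A_cap; rod-end outflow Q_out = v × A_ann = Q_in × A_ann/A_cap.

Q_out ≈ 35.4 L/min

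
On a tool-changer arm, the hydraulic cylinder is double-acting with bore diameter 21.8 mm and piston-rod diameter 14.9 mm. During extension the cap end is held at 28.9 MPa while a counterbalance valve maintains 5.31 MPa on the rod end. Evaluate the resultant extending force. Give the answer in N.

Cap-side area A_cap = π/4 × (21.8 mm)² = 373.3 mm^2
Rod-side annular area A_ann = π/4 × (21.8² − 14.9²) = 198.9 mm^2
Net thrust = P_cap·A_cap − P_rod·A_ann = 10790 N − 1056 N

F ≈ 9730 N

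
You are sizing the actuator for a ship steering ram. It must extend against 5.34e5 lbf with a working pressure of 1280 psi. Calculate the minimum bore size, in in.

Extension force acts on the full piston face: F = P × (π/4)D².
D = √(4F / (πP)) = √(4 × 5.34e5 lbf / (π × 1280 psi))

D ≈ 23.0 in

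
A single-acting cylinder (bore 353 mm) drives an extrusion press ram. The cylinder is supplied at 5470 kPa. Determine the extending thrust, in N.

F ≈ 5.35e5 N

Cap-side area A_cap = π/4 × (353 mm)² = 97870 mm^2
F = P × A_cap = 5470 kPa × A_cap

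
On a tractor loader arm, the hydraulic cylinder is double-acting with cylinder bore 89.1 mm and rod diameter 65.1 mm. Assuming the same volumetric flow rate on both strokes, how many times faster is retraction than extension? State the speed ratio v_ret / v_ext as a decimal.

Cap-side area A_cap = π/4 × (89.1 mm)² = 6235 mm^2
Rod-side annular area A_ann = π/4 × (89.1² − 65.1²) = 2907 mm^2
For equal Q, v ∝ 1/A, so v_ret/v_ext = A_cap/A_ann.

v_ret/v_ext ≈ 2.15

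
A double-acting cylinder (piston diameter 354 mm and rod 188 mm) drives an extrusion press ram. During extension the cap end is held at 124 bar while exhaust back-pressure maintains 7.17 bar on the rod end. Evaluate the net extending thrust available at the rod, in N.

Cap-side area A_cap = π/4 × (354 mm)² = 98420 mm^2
Rod-side annular area A_ann = π/4 × (354² − 188²) = 70660 mm^2
Net thrust = P_cap·A_cap − P_rod·A_ann = 1.220e6 N − 50670 N

F ≈ 1.17e6 N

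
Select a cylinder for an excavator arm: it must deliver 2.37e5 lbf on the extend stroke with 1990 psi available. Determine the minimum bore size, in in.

D ≈ 12.3 in

Extension force acts on the full piston face: F = P × (π/4)D².
D = √(4F / (πP)) = √(4 × 2.37e5 lbf / (π × 1990 psi))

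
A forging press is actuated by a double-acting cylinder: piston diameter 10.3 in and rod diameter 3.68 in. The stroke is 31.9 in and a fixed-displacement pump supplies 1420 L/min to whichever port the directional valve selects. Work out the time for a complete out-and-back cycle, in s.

t ≈ 3.45 s

Cap-side area A_cap = π/4 × (10.3 in)² = 83.32 in^2
Rod-side annular area A_ann = π/4 × (10.3² − 3.68²) = 72.69 in^2
t_ext = A_cap·L/Q = 1.840 s
t_ret = A_ann·L/Q = 1.605 s
t_cycle = t_ext + t_ret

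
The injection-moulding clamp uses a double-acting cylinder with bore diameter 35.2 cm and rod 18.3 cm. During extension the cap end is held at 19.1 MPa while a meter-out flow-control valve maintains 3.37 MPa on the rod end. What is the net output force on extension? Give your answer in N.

Cap-side area A_cap = π/4 × (35.2 cm)² = 973.1 cm^2
Rod-side annular area A_ann = π/4 × (35.2² − 18.3²) = 710.1 cm^2
Net thrust = P_cap·A_cap − P_rod·A_ann = 1.859e6 N − 2.393e5 N

F ≈ 1.62e6 N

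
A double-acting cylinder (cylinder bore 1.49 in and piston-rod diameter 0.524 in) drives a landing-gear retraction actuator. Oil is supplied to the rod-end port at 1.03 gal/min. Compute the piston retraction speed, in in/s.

v ≈ 2.60 in/s

Rod-side annular area A_ann = π/4 × (1.49² − 0.524²) = 1.528 in^2
Flow into the rod-end port fills the annular volume.
v = Q / A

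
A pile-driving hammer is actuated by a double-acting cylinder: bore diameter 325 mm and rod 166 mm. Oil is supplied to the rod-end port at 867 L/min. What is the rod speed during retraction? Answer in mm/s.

Rod-side annular area A_ann = π/4 × (325² − 166²) = 61320 mm^2
Flow into the rod-end port fills the annular volume.
v = Q / A

v ≈ 236 mm/s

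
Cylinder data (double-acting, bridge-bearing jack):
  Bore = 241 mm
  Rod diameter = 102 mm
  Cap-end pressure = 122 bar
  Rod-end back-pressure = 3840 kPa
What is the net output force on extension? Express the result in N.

F ≈ 4.13e5 N

Cap-side area A_cap = π/4 × (241 mm)² = 45620 mm^2
Rod-side annular area A_ann = π/4 × (241² − 102²) = 37450 mm^2
Net thrust = P_cap·A_cap − P_rod·A_ann = 5.565e5 N − 1.438e5 N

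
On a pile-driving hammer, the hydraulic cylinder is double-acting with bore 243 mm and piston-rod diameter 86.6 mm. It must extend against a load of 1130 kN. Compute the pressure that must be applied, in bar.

P ≈ 244 bar

Cap-side area A_cap = π/4 × (243 mm)² = 46380 mm^2
P = F / A = 1130 kN / A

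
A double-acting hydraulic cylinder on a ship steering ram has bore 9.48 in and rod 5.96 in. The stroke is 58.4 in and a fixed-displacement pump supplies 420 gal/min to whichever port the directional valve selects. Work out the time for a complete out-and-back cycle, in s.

t ≈ 4.09 s

Cap-side area A_cap = π/4 × (9.48 in)² = 70.58 in^2
Rod-side annular area A_ann = π/4 × (9.48² − 5.96²) = 42.69 in^2
t_ext = A_cap·L/Q = 2.549 s
t_ret = A_ann·L/Q = 1.542 s
t_cycle = t_ext + t_ret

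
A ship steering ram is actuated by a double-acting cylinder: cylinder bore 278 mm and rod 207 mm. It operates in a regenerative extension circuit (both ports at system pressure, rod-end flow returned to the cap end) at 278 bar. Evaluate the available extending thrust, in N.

F ≈ 9.36e5 N

With equal pressure on both faces, forces on the annular region cancel; the net push is pressure × rod cross-section.
Rod cross-section A_rod = π/4 × (207 mm)² = 33650 mm^2
F = P × A_rod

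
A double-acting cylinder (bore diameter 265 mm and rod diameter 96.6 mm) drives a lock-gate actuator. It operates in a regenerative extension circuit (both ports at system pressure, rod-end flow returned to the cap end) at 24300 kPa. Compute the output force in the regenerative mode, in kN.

With equal pressure on both faces, forces on the annular region cancel; the net push is pressure × rod cross-section.
Rod cross-section A_rod = π/4 × (96.6 mm)² = 7329 mm^2
F = P × A_rod

F ≈ 178 kN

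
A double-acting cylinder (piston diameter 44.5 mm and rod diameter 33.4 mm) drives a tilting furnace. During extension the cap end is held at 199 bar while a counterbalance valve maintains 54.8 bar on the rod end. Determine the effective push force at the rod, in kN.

F ≈ 27.2 kN

Cap-side area A_cap = π/4 × (44.5 mm)² = 1555 mm^2
Rod-side annular area A_ann = π/4 × (44.5² − 33.4²) = 679.1 mm^2
Net thrust = P_cap·A_cap − P_rod·A_ann = 30.95 kN − 3.722 kN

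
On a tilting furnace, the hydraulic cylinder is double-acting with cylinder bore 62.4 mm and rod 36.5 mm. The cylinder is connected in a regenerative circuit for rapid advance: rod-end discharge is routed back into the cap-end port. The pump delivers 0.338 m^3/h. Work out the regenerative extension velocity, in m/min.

In regeneration the rod-end outflow joins the pump flow into the cap end, so the net volume the pump must supply per unit advance equals the rod cross-section area.
Rod cross-section A_rod = π/4 × (36.5 mm)² = 1046 mm^2
v = Q_pump / A_rod

v ≈ 5.38 m/min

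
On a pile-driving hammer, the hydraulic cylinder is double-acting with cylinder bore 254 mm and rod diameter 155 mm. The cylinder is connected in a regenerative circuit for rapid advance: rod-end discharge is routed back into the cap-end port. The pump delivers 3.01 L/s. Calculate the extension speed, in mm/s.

In regeneration the rod-end outflow joins the pump flow into the cap end, so the net volume the pump must supply per unit advance equals the rod cross-section area.
Rod cross-section A_rod = π/4 × (155 mm)² = 18870 mm^2
v = Q_pump / A_rod

v ≈ 160 mm/s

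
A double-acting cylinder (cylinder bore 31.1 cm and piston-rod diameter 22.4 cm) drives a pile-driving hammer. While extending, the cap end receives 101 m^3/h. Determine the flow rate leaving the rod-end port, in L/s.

Q_out ≈ 13.5 L/s

Cap-side area A_cap = π/4 × (31.1 cm)² = 759.6 cm^2
Rod-side annular area A_ann = π/4 × (31.1² − 22.4²) = 365.6 cm^2
Piston speed v = Q_in/A_cap; rod-end outflow Q_out = v × A_ann = Q_in × A_ann/A_cap.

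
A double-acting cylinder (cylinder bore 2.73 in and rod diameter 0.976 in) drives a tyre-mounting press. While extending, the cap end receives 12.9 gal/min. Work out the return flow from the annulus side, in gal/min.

Q_out ≈ 11.3 gal/min

Cap-side area A_cap = π/4 × (2.73 in)² = 5.853 in^2
Rod-side annular area A_ann = π/4 × (2.73² − 0.976²) = 5.105 in^2
Piston speed v = Q_in/A_cap; rod-end outflow Q_out = v × A_ann = Q_in × A_ann/A_cap.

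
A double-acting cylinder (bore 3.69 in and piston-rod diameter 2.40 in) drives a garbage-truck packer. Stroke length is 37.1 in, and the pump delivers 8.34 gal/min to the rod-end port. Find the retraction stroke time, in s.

Rod-side annular area A_ann = π/4 × (3.69² − 2.40²) = 6.170 in^2
Swept volume V = A × L; t = V / Q = A·L / Q

t ≈ 7.13 s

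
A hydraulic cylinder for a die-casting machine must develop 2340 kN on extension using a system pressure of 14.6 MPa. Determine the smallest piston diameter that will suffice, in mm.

Extension force acts on the full piston face: F = P × (π/4)D².
D = √(4F / (πP)) = √(4 × 2340 kN / (π × 14.6 MPa))

D ≈ 452 mm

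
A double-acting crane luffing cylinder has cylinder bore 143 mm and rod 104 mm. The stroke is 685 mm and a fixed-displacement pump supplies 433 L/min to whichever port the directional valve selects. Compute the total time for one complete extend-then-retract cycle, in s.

t ≈ 2.24 s

Cap-side area A_cap = π/4 × (143 mm)² = 16060 mm^2
Rod-side annular area A_ann = π/4 × (143² − 104²) = 7566 mm^2
t_ext = A_cap·L/Q = 1.524 s
t_ret = A_ann·L/Q = 0.7181 s
t_cycle = t_ext + t_ret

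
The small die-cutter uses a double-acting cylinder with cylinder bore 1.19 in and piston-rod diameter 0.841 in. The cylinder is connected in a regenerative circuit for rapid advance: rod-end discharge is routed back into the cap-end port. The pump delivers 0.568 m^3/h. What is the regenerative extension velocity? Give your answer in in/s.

In regeneration the rod-end outflow joins the pump flow into the cap end, so the net volume the pump must supply per unit advance equals the rod cross-section area.
Rod cross-section A_rod = π/4 × (0.841 in)² = 0.5555 in^2
v = Q_pump / A_rod

v ≈ 17.3 in/s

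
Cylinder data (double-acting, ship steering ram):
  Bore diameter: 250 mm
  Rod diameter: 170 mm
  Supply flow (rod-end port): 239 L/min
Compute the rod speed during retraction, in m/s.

v ≈ 0.151 m/s

Rod-side annular area A_ann = π/4 × (250² − 170²) = 26390 mm^2
Flow into the rod-end port fills the annular volume.
v = Q / A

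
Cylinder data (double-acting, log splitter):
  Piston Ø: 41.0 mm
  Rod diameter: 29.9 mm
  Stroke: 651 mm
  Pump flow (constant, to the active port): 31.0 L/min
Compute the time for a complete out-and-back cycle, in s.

Cap-side area A_cap = π/4 × (41.0 mm)² = 1320 mm^2
Rod-side annular area A_ann = π/4 × (41.0² − 29.9²) = 618.1 mm^2
t_ext = A_cap·L/Q = 1.664 s
t_ret = A_ann·L/Q = 0.7788 s
t_cycle = t_ext + t_ret

t ≈ 2.44 s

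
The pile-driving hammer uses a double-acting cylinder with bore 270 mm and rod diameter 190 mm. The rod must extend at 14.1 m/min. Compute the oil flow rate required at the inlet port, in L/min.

Cap-side area A_cap = π/4 × (270 mm)² = 57260 mm^2
Q = A × v

Q ≈ 807 L/min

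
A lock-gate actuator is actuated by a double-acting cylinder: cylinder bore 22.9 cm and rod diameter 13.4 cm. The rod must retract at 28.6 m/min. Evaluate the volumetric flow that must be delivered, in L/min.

Rod-side annular area A_ann = π/4 × (22.9² − 13.4²) = 270.8 cm^2
Q = A × v

Q ≈ 775 L/min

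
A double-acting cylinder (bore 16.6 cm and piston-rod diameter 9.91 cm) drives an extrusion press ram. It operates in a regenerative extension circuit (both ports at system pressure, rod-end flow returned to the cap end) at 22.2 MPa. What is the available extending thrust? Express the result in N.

With equal pressure on both faces, forces on the annular region cancel; the net push is pressure × rod cross-section.
Rod cross-section A_rod = π/4 × (9.91 cm)² = 77.13 cm^2
F = P × A_rod

F ≈ 1.71e5 N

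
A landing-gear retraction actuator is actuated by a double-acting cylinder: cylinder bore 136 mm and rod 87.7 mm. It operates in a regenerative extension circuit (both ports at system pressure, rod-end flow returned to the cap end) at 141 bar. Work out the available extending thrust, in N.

With equal pressure on both faces, forces on the annular region cancel; the net push is pressure × rod cross-section.
Rod cross-section A_rod = π/4 × (87.7 mm)² = 6041 mm^2
F = P × A_rod

F ≈ 85200 N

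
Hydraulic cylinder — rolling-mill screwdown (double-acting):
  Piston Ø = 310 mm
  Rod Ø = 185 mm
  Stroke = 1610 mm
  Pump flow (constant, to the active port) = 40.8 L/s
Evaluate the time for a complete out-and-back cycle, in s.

Cap-side area A_cap = π/4 × (310 mm)² = 75480 mm^2
Rod-side annular area A_ann = π/4 × (310² − 185²) = 48600 mm^2
t_ext = A_cap·L/Q = 2.978 s
t_ret = A_ann·L/Q = 1.918 s
t_cycle = t_ext + t_ret

t ≈ 4.90 s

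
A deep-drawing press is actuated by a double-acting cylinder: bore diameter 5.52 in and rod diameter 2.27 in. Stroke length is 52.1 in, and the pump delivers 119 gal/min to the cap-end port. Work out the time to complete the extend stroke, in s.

t ≈ 2.72 s

Cap-side area A_cap = π/4 × (5.52 in)² = 23.93 in^2
Swept volume V = A × L; t = V / Q = A·L / Q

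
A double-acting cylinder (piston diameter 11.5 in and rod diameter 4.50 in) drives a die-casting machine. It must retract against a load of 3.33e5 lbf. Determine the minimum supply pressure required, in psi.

P ≈ 3790 psi

Rod-side annular area A_ann = π/4 × (11.5² − 4.50²) = 87.96 in^2
Retraction: pressure acts on the annular area.
P = F / A = 3.33e5 lbf / A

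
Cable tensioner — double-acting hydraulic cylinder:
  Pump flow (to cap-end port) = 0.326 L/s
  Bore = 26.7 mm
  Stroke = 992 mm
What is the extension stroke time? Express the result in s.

t ≈ 1.70 s

Cap-side area A_cap = π/4 × (26.7 mm)² = 559.9 mm^2
Swept volume V = A × L; t = V / Q = A·L / Q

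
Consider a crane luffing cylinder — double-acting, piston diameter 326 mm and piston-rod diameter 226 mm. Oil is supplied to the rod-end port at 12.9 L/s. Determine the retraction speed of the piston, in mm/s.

v ≈ 298 mm/s

Rod-side annular area A_ann = π/4 × (326² − 226²) = 43350 mm^2
Flow into the rod-end port fills the annular volume.
v = Q / A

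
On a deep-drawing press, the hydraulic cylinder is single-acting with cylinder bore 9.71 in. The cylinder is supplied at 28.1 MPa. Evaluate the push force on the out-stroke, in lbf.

Cap-side area A_cap = π/4 × (9.71 in)² = 74.05 in^2
F = P × A_cap = 28.1 MPa × A_cap

F ≈ 3.02e5 lbf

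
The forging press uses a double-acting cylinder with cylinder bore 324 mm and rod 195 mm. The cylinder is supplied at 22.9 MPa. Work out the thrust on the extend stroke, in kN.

F ≈ 1890 kN

Cap-side area A_cap = π/4 × (324 mm)² = 82450 mm^2
F = P × A_cap = 22.9 MPa × A_cap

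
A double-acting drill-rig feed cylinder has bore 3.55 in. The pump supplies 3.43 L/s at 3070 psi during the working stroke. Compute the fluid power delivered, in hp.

W ≈ 97.4 hp

Hydraulic power = P × Q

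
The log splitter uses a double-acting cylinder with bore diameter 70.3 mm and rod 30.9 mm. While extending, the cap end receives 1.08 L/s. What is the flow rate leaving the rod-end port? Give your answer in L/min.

Q_out ≈ 52.3 L/min

Cap-side area A_cap = π/4 × (70.3 mm)² = 3882 mm^2
Rod-side annular area A_ann = π/4 × (70.3² − 30.9²) = 3132 mm^2
Piston speed v = Q_in/A_cap; rod-end outflow Q_out = v × A_ann = Q_in × A_ann/A_cap.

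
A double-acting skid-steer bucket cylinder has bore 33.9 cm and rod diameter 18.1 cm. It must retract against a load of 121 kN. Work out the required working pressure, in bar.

Rod-side annular area A_ann = π/4 × (33.9² − 18.1²) = 645.3 cm^2
Retraction: pressure acts on the annular area.
P = F / A = 121 kN / A

P ≈ 18.8 bar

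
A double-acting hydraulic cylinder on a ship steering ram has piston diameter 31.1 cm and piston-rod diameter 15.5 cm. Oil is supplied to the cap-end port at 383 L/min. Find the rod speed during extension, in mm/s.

Cap-side area A_cap = π/4 × (31.1 cm)² = 759.6 cm^2
v = Q / A

v ≈ 84.0 mm/s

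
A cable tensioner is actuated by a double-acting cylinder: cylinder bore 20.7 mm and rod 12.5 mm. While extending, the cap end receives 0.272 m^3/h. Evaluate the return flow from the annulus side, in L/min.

Q_out ≈ 2.88 L/min

Cap-side area A_cap = π/4 × (20.7 mm)² = 336.5 mm^2
Rod-side annular area A_ann = π/4 × (20.7² − 12.5²) = 213.8 mm^2
Piston speed v = Q_in/A_cap; rod-end outflow Q_out = v × A_ann = Q_in × A_ann/A_cap.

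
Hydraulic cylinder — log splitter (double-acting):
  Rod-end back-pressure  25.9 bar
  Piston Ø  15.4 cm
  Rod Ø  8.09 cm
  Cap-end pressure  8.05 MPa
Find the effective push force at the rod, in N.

Cap-side area A_cap = π/4 × (15.4 cm)² = 186.3 cm^2
Rod-side annular area A_ann = π/4 × (15.4² − 8.09²) = 134.9 cm^2
Net thrust = P_cap·A_cap − P_rod·A_ann = 1.499e5 N − 34930 N

F ≈ 1.15e5 N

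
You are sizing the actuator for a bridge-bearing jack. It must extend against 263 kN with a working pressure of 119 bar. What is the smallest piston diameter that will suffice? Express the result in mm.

D ≈ 168 mm

Extension force acts on the full piston face: F = P × (π/4)D².
D = √(4F / (πP)) = √(4 × 263 kN / (π × 119 bar))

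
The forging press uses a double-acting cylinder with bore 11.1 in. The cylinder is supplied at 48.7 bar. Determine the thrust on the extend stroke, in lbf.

F ≈ 68400 lbf

Cap-side area A_cap = π/4 × (11.1 in)² = 96.77 in^2
F = P × A_cap = 48.7 bar × A_cap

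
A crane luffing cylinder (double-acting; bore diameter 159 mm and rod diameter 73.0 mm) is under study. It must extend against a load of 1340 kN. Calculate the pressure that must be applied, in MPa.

P ≈ 67.5 MPa

Cap-side area A_cap = π/4 × (159 mm)² = 19860 mm^2
P = F / A = 1340 kN / A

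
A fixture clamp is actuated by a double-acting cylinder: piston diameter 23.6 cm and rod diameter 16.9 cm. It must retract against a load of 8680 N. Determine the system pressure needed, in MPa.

Rod-side annular area A_ann = π/4 × (23.6² − 16.9²) = 213.1 cm^2
Retraction: pressure acts on the annular area.
P = F / A = 8680 N / A

P ≈ 0.407 MPa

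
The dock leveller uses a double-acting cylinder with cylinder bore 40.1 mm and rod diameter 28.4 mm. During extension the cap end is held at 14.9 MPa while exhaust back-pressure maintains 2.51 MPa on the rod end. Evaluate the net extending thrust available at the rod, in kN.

Cap-side area A_cap = π/4 × (40.1 mm)² = 1263 mm^2
Rod-side annular area A_ann = π/4 × (40.1² − 28.4²) = 629.5 mm^2
Net thrust = P_cap·A_cap − P_rod·A_ann = 18.82 kN − 1.580 kN

F ≈ 17.2 kN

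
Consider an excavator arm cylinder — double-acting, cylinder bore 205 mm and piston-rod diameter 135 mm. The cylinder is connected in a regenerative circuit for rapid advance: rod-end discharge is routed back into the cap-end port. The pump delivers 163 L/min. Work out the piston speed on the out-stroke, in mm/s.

In regeneration the rod-end outflow joins the pump flow into the cap end, so the net volume the pump must supply per unit advance equals the rod cross-section area.
Rod cross-section A_rod = π/4 × (135 mm)² = 14310 mm^2
v = Q_pump / A_rod

v ≈ 190 mm/s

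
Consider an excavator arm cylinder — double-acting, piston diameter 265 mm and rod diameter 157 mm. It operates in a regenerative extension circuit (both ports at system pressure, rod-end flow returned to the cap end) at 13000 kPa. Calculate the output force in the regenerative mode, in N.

F ≈ 2.52e5 N

With equal pressure on both faces, forces on the annular region cancel; the net push is pressure × rod cross-section.
Rod cross-section A_rod = π/4 × (157 mm)² = 19360 mm^2
F = P × A_rod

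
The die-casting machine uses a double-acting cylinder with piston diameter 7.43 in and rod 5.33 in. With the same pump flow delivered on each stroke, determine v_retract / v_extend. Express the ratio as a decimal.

Cap-side area A_cap = π/4 × (7.43 in)² = 43.36 in^2
Rod-side annular area A_ann = π/4 × (7.43² − 5.33²) = 21.05 in^2
For equal Q, v ∝ 1/A, so v_ret/v_ext = A_cap/A_ann.

v_ret/v_ext ≈ 2.06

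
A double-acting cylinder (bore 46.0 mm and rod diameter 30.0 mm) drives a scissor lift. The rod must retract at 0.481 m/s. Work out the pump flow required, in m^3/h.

Q ≈ 1.65 m^3/h

Rod-side annular area A_ann = π/4 × (46.0² − 30.0²) = 955.0 mm^2
Q = A × v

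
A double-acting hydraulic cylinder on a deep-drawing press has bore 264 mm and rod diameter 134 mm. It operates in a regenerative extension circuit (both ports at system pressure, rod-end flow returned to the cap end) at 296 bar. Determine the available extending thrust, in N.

With equal pressure on both faces, forces on the annular region cancel; the net push is pressure × rod cross-section.
Rod cross-section A_rod = π/4 × (134 mm)² = 14100 mm^2
F = P × A_rod

F ≈ 4.17e5 N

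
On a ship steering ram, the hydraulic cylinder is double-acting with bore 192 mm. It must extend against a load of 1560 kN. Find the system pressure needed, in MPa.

Cap-side area A_cap = π/4 × (192 mm)² = 28950 mm^2
P = F / A = 1560 kN / A

P ≈ 53.9 MPa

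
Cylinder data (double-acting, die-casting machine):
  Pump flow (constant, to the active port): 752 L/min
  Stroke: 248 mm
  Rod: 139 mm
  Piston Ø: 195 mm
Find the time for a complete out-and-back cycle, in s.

t ≈ 0.882 s

Cap-side area A_cap = π/4 × (195 mm)² = 29860 mm^2
Rod-side annular area A_ann = π/4 × (195² − 139²) = 14690 mm^2
t_ext = A_cap·L/Q = 0.5909 s
t_ret = A_ann·L/Q = 0.2907 s
t_cycle = t_ext + t_ret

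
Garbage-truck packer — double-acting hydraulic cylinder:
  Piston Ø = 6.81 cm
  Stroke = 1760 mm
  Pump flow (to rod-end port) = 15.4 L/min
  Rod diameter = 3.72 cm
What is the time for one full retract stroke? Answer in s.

t ≈ 17.5 s

Rod-side annular area A_ann = π/4 × (6.81² − 3.72²) = 25.56 cm^2
Swept volume V = A × L; t = V / Q = A·L / Q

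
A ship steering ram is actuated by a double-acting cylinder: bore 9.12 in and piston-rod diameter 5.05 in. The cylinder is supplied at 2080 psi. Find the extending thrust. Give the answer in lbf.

Cap-side area A_cap = π/4 × (9.12 in)² = 65.33 in^2
F = P × A_cap = 2080 psi × A_cap

F ≈ 1.36e5 lbf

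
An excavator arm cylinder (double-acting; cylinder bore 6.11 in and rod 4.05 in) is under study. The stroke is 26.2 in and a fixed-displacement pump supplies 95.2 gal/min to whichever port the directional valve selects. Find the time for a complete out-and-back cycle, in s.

t ≈ 3.27 s

Cap-side area A_cap = π/4 × (6.11 in)² = 29.32 in^2
Rod-side annular area A_ann = π/4 × (6.11² − 4.05²) = 16.44 in^2
t_ext = A_cap·L/Q = 2.096 s
t_ret = A_ann·L/Q = 1.175 s
t_cycle = t_ext + t_ret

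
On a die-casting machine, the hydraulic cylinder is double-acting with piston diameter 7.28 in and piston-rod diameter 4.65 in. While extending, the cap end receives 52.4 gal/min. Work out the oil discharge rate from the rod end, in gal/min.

Cap-side area A_cap = π/4 × (7.28 in)² = 41.62 in^2
Rod-side annular area A_ann = π/4 × (7.28² − 4.65²) = 24.64 in^2
Piston speed v = Q_in/A_cap; rod-end outflow Q_out = v × A_ann = Q_in × A_ann/A_cap.

Q_out ≈ 31.0 gal/min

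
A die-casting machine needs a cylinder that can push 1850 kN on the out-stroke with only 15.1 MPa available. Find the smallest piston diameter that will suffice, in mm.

Extension force acts on the full piston face: F = P × (π/4)D².
D = √(4F / (πP)) = √(4 × 1850 kN / (π × 15.1 MPa))

D ≈ 395 mm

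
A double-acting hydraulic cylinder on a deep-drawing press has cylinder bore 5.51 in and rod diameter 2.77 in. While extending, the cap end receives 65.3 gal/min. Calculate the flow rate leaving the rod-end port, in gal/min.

Cap-side area A_cap = π/4 × (5.51 in)² = 23.84 in^2
Rod-side annular area A_ann = π/4 × (5.51² − 2.77²) = 17.82 in^2
Piston speed v = Q_in/A_cap; rod-end outflow Q_out = v × A_ann = Q_in × A_ann/A_cap.

Q_out ≈ 48.8 gal/min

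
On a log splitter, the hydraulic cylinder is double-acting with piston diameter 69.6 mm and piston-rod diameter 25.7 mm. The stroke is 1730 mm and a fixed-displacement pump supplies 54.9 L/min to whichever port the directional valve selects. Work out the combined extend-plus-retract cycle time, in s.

Cap-side area A_cap = π/4 × (69.6 mm)² = 3805 mm^2
Rod-side annular area A_ann = π/4 × (69.6² − 25.7²) = 3286 mm^2
t_ext = A_cap·L/Q = 7.193 s
t_ret = A_ann·L/Q = 6.213 s
t_cycle = t_ext + t_ret

t ≈ 13.4 s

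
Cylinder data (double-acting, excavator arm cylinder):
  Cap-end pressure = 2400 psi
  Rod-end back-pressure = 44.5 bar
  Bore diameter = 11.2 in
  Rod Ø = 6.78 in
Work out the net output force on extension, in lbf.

F ≈ 1.96e5 lbf

Cap-side area A_cap = π/4 × (11.2 in)² = 98.52 in^2
Rod-side annular area A_ann = π/4 × (11.2² − 6.78²) = 62.42 in^2
Net thrust = P_cap·A_cap − P_rod·A_ann = 2.364e5 lbf − 40280 lbf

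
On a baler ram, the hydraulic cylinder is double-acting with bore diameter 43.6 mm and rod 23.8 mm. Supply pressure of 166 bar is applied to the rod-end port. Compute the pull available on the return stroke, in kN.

Rod-side annular area A_ann = π/4 × (43.6² − 23.8²) = 1048 mm^2
On retraction the pressure acts on the annular area (bore minus rod).
F = P × A_ann

F ≈ 17.4 kN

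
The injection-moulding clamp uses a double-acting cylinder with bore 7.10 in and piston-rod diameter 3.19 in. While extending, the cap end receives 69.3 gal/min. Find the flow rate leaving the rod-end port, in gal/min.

Q_out ≈ 55.3 gal/min

Cap-side area A_cap = π/4 × (7.10 in)² = 39.59 in^2
Rod-side annular area A_ann = π/4 × (7.10² − 3.19²) = 31.60 in^2
Piston speed v = Q_in/A_cap; rod-end outflow Q_out = v × A_ann = Q_in × A_ann/A_cap.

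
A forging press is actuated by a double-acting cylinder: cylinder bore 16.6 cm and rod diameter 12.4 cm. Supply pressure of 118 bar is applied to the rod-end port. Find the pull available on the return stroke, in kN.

Rod-side annular area A_ann = π/4 × (16.6² − 12.4²) = 95.66 cm^2
On retraction the pressure acts on the annular area (bore minus rod).
F = P × A_ann

F ≈ 113 kN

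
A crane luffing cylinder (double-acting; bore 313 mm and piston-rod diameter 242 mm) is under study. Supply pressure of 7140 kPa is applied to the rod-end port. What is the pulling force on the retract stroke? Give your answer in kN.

F ≈ 221 kN

Rod-side annular area A_ann = π/4 × (313² − 242²) = 30950 mm^2
On retraction the pressure acts on the annular area (bore minus rod).
F = P × A_ann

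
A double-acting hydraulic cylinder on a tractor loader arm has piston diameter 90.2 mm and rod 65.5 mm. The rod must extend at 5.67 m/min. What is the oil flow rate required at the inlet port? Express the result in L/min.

Q ≈ 36.2 L/min

Cap-side area A_cap = π/4 × (90.2 mm)² = 6390 mm^2
Q = A × v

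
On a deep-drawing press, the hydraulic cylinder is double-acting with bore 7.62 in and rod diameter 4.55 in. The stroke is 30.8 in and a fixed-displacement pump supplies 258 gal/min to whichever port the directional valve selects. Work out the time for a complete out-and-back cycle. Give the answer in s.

Cap-side area A_cap = π/4 × (7.62 in)² = 45.60 in^2
Rod-side annular area A_ann = π/4 × (7.62² − 4.55²) = 29.34 in^2
t_ext = A_cap·L/Q = 1.414 s
t_ret = A_ann·L/Q = 0.9099 s
t_cycle = t_ext + t_ret

t ≈ 2.32 s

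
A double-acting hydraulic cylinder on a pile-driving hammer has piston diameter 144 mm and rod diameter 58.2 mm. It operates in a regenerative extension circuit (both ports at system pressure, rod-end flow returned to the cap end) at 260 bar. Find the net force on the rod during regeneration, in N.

With equal pressure on both faces, forces on the annular region cancel; the net push is pressure × rod cross-section.
Rod cross-section A_rod = π/4 × (58.2 mm)² = 2660 mm^2
F = P × A_rod

F ≈ 69200 N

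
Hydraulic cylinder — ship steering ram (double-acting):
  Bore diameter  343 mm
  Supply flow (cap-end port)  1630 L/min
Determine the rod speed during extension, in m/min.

v ≈ 17.6 m/min

Cap-side area A_cap = π/4 × (343 mm)² = 92400 mm^2
v = Q / A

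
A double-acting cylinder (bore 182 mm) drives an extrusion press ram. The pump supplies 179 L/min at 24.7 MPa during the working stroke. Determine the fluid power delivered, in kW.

Hydraulic power = P × Q

W ≈ 73.7 kW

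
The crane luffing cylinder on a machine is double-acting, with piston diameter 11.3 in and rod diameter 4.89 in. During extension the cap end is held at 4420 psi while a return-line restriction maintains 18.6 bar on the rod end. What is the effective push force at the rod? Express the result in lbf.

F ≈ 4.21e5 lbf

Cap-side area A_cap = π/4 × (11.3 in)² = 100.3 in^2
Rod-side annular area A_ann = π/4 × (11.3² − 4.89²) = 81.51 in^2
Net thrust = P_cap·A_cap − P_rod·A_ann = 4.433e5 lbf − 21990 lbf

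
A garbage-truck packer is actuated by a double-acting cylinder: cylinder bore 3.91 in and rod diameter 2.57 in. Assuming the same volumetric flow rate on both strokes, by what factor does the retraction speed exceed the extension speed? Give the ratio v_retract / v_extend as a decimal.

Cap-side area A_cap = π/4 × (3.91 in)² = 12.01 in^2
Rod-side annular area A_ann = π/4 × (3.91² − 2.57²) = 6.820 in^2
For equal Q, v ∝ 1/A, so v_ret/v_ext = A_cap/A_ann.

v_ret/v_ext ≈ 1.76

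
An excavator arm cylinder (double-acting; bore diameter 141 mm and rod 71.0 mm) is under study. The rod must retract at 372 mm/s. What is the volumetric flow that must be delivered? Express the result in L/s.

Rod-side annular area A_ann = π/4 × (141² − 71.0²) = 11660 mm^2
Q = A × v

Q ≈ 4.34 L/s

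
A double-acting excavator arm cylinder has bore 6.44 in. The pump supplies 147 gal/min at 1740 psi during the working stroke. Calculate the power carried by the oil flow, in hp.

W ≈ 149 hp

Hydraulic power = P × Q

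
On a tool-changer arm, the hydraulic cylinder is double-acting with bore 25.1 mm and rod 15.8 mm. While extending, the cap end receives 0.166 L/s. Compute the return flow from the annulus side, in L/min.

Cap-side area A_cap = π/4 × (25.1 mm)² = 494.8 mm^2
Rod-side annular area A_ann = π/4 × (25.1² − 15.8²) = 298.7 mm^2
Piston speed v = Q_in/A_cap; rod-end outflow Q_out = v × A_ann = Q_in × A_ann/A_cap.

Q_out ≈ 6.01 L/min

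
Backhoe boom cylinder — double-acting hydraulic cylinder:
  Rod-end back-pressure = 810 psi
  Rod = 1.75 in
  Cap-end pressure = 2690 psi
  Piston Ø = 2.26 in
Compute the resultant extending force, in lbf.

Cap-side area A_cap = π/4 × (2.26 in)² = 4.011 in^2
Rod-side annular area A_ann = π/4 × (2.26² − 1.75²) = 1.606 in^2
Net thrust = P_cap·A_cap − P_rod·A_ann = 10790 lbf − 1301 lbf

F ≈ 9490 lbf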